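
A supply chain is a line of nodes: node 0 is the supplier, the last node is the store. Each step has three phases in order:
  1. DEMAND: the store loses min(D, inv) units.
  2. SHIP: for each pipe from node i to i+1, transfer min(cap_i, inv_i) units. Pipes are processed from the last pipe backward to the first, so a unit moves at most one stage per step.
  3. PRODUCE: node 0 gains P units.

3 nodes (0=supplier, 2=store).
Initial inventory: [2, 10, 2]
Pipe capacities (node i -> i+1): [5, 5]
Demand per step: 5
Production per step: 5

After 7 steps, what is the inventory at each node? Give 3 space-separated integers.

Step 1: demand=5,sold=2 ship[1->2]=5 ship[0->1]=2 prod=5 -> inv=[5 7 5]
Step 2: demand=5,sold=5 ship[1->2]=5 ship[0->1]=5 prod=5 -> inv=[5 7 5]
Step 3: demand=5,sold=5 ship[1->2]=5 ship[0->1]=5 prod=5 -> inv=[5 7 5]
Step 4: demand=5,sold=5 ship[1->2]=5 ship[0->1]=5 prod=5 -> inv=[5 7 5]
Step 5: demand=5,sold=5 ship[1->2]=5 ship[0->1]=5 prod=5 -> inv=[5 7 5]
Step 6: demand=5,sold=5 ship[1->2]=5 ship[0->1]=5 prod=5 -> inv=[5 7 5]
Step 7: demand=5,sold=5 ship[1->2]=5 ship[0->1]=5 prod=5 -> inv=[5 7 5]

5 7 5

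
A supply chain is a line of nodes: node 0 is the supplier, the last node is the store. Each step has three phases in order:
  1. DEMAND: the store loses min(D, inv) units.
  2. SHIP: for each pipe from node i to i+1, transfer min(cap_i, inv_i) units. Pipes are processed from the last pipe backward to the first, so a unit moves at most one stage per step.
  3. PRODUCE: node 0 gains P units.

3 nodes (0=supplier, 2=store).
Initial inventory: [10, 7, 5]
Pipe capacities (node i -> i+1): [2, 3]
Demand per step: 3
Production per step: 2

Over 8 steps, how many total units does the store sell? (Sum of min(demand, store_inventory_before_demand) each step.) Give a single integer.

Step 1: sold=3 (running total=3) -> [10 6 5]
Step 2: sold=3 (running total=6) -> [10 5 5]
Step 3: sold=3 (running total=9) -> [10 4 5]
Step 4: sold=3 (running total=12) -> [10 3 5]
Step 5: sold=3 (running total=15) -> [10 2 5]
Step 6: sold=3 (running total=18) -> [10 2 4]
Step 7: sold=3 (running total=21) -> [10 2 3]
Step 8: sold=3 (running total=24) -> [10 2 2]

Answer: 24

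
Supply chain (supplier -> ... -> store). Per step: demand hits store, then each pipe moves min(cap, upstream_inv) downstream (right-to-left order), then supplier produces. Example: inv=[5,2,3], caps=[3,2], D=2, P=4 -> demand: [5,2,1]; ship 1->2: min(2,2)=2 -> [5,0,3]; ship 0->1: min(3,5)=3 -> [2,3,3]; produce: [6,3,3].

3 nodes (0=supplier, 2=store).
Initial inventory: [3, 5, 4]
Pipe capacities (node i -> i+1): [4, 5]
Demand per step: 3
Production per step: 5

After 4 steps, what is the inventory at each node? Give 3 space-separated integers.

Step 1: demand=3,sold=3 ship[1->2]=5 ship[0->1]=3 prod=5 -> inv=[5 3 6]
Step 2: demand=3,sold=3 ship[1->2]=3 ship[0->1]=4 prod=5 -> inv=[6 4 6]
Step 3: demand=3,sold=3 ship[1->2]=4 ship[0->1]=4 prod=5 -> inv=[7 4 7]
Step 4: demand=3,sold=3 ship[1->2]=4 ship[0->1]=4 prod=5 -> inv=[8 4 8]

8 4 8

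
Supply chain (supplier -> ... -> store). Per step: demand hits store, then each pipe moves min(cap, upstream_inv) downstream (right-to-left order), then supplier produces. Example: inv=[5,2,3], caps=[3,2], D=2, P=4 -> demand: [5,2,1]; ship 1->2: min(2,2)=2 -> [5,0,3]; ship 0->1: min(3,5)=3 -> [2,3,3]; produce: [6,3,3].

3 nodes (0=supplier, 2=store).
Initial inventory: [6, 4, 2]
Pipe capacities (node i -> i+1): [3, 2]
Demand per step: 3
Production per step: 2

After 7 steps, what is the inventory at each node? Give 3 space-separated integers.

Step 1: demand=3,sold=2 ship[1->2]=2 ship[0->1]=3 prod=2 -> inv=[5 5 2]
Step 2: demand=3,sold=2 ship[1->2]=2 ship[0->1]=3 prod=2 -> inv=[4 6 2]
Step 3: demand=3,sold=2 ship[1->2]=2 ship[0->1]=3 prod=2 -> inv=[3 7 2]
Step 4: demand=3,sold=2 ship[1->2]=2 ship[0->1]=3 prod=2 -> inv=[2 8 2]
Step 5: demand=3,sold=2 ship[1->2]=2 ship[0->1]=2 prod=2 -> inv=[2 8 2]
Step 6: demand=3,sold=2 ship[1->2]=2 ship[0->1]=2 prod=2 -> inv=[2 8 2]
Step 7: demand=3,sold=2 ship[1->2]=2 ship[0->1]=2 prod=2 -> inv=[2 8 2]

2 8 2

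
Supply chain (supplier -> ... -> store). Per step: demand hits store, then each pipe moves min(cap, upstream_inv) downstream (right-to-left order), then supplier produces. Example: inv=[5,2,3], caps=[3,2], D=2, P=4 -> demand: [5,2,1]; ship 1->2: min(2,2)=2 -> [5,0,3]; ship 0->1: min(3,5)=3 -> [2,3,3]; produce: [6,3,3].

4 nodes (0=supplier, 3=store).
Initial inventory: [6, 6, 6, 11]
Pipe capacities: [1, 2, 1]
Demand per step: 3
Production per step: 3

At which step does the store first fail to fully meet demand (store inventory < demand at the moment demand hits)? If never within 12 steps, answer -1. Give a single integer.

Step 1: demand=3,sold=3 ship[2->3]=1 ship[1->2]=2 ship[0->1]=1 prod=3 -> [8 5 7 9]
Step 2: demand=3,sold=3 ship[2->3]=1 ship[1->2]=2 ship[0->1]=1 prod=3 -> [10 4 8 7]
Step 3: demand=3,sold=3 ship[2->3]=1 ship[1->2]=2 ship[0->1]=1 prod=3 -> [12 3 9 5]
Step 4: demand=3,sold=3 ship[2->3]=1 ship[1->2]=2 ship[0->1]=1 prod=3 -> [14 2 10 3]
Step 5: demand=3,sold=3 ship[2->3]=1 ship[1->2]=2 ship[0->1]=1 prod=3 -> [16 1 11 1]
Step 6: demand=3,sold=1 ship[2->3]=1 ship[1->2]=1 ship[0->1]=1 prod=3 -> [18 1 11 1]
Step 7: demand=3,sold=1 ship[2->3]=1 ship[1->2]=1 ship[0->1]=1 prod=3 -> [20 1 11 1]
Step 8: demand=3,sold=1 ship[2->3]=1 ship[1->2]=1 ship[0->1]=1 prod=3 -> [22 1 11 1]
Step 9: demand=3,sold=1 ship[2->3]=1 ship[1->2]=1 ship[0->1]=1 prod=3 -> [24 1 11 1]
Step 10: demand=3,sold=1 ship[2->3]=1 ship[1->2]=1 ship[0->1]=1 prod=3 -> [26 1 11 1]
Step 11: demand=3,sold=1 ship[2->3]=1 ship[1->2]=1 ship[0->1]=1 prod=3 -> [28 1 11 1]
Step 12: demand=3,sold=1 ship[2->3]=1 ship[1->2]=1 ship[0->1]=1 prod=3 -> [30 1 11 1]
First stockout at step 6

6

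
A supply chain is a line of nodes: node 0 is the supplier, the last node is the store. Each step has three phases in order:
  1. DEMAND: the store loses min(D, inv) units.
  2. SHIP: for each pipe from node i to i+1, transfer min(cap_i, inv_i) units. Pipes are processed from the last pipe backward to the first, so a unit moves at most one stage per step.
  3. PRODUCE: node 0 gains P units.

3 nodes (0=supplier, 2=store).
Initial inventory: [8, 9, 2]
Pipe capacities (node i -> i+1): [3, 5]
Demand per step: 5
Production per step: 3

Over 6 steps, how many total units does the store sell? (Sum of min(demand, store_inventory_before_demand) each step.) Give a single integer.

Step 1: sold=2 (running total=2) -> [8 7 5]
Step 2: sold=5 (running total=7) -> [8 5 5]
Step 3: sold=5 (running total=12) -> [8 3 5]
Step 4: sold=5 (running total=17) -> [8 3 3]
Step 5: sold=3 (running total=20) -> [8 3 3]
Step 6: sold=3 (running total=23) -> [8 3 3]

Answer: 23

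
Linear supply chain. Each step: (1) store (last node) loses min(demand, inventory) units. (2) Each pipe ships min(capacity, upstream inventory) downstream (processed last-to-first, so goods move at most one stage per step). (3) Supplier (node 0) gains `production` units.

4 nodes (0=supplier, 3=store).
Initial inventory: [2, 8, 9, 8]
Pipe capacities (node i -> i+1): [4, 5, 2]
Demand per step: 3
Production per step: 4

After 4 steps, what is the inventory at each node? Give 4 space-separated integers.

Step 1: demand=3,sold=3 ship[2->3]=2 ship[1->2]=5 ship[0->1]=2 prod=4 -> inv=[4 5 12 7]
Step 2: demand=3,sold=3 ship[2->3]=2 ship[1->2]=5 ship[0->1]=4 prod=4 -> inv=[4 4 15 6]
Step 3: demand=3,sold=3 ship[2->3]=2 ship[1->2]=4 ship[0->1]=4 prod=4 -> inv=[4 4 17 5]
Step 4: demand=3,sold=3 ship[2->3]=2 ship[1->2]=4 ship[0->1]=4 prod=4 -> inv=[4 4 19 4]

4 4 19 4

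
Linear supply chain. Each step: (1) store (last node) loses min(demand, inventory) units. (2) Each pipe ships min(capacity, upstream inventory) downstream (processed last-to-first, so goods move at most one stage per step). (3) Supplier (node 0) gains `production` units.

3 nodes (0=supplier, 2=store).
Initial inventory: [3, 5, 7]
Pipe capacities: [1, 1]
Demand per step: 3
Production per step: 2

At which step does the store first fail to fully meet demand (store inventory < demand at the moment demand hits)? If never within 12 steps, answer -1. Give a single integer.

Step 1: demand=3,sold=3 ship[1->2]=1 ship[0->1]=1 prod=2 -> [4 5 5]
Step 2: demand=3,sold=3 ship[1->2]=1 ship[0->1]=1 prod=2 -> [5 5 3]
Step 3: demand=3,sold=3 ship[1->2]=1 ship[0->1]=1 prod=2 -> [6 5 1]
Step 4: demand=3,sold=1 ship[1->2]=1 ship[0->1]=1 prod=2 -> [7 5 1]
Step 5: demand=3,sold=1 ship[1->2]=1 ship[0->1]=1 prod=2 -> [8 5 1]
Step 6: demand=3,sold=1 ship[1->2]=1 ship[0->1]=1 prod=2 -> [9 5 1]
Step 7: demand=3,sold=1 ship[1->2]=1 ship[0->1]=1 prod=2 -> [10 5 1]
Step 8: demand=3,sold=1 ship[1->2]=1 ship[0->1]=1 prod=2 -> [11 5 1]
Step 9: demand=3,sold=1 ship[1->2]=1 ship[0->1]=1 prod=2 -> [12 5 1]
Step 10: demand=3,sold=1 ship[1->2]=1 ship[0->1]=1 prod=2 -> [13 5 1]
Step 11: demand=3,sold=1 ship[1->2]=1 ship[0->1]=1 prod=2 -> [14 5 1]
Step 12: demand=3,sold=1 ship[1->2]=1 ship[0->1]=1 prod=2 -> [15 5 1]
First stockout at step 4

4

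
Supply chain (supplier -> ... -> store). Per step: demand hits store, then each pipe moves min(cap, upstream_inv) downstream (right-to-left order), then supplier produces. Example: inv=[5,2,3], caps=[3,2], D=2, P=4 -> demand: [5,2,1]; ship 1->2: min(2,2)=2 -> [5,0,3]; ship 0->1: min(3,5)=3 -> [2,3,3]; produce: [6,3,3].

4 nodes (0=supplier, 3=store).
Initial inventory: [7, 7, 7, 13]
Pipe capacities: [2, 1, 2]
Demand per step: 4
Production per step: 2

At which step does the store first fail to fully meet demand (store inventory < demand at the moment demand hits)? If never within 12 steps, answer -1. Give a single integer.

Step 1: demand=4,sold=4 ship[2->3]=2 ship[1->2]=1 ship[0->1]=2 prod=2 -> [7 8 6 11]
Step 2: demand=4,sold=4 ship[2->3]=2 ship[1->2]=1 ship[0->1]=2 prod=2 -> [7 9 5 9]
Step 3: demand=4,sold=4 ship[2->3]=2 ship[1->2]=1 ship[0->1]=2 prod=2 -> [7 10 4 7]
Step 4: demand=4,sold=4 ship[2->3]=2 ship[1->2]=1 ship[0->1]=2 prod=2 -> [7 11 3 5]
Step 5: demand=4,sold=4 ship[2->3]=2 ship[1->2]=1 ship[0->1]=2 prod=2 -> [7 12 2 3]
Step 6: demand=4,sold=3 ship[2->3]=2 ship[1->2]=1 ship[0->1]=2 prod=2 -> [7 13 1 2]
Step 7: demand=4,sold=2 ship[2->3]=1 ship[1->2]=1 ship[0->1]=2 prod=2 -> [7 14 1 1]
Step 8: demand=4,sold=1 ship[2->3]=1 ship[1->2]=1 ship[0->1]=2 prod=2 -> [7 15 1 1]
Step 9: demand=4,sold=1 ship[2->3]=1 ship[1->2]=1 ship[0->1]=2 prod=2 -> [7 16 1 1]
Step 10: demand=4,sold=1 ship[2->3]=1 ship[1->2]=1 ship[0->1]=2 prod=2 -> [7 17 1 1]
Step 11: demand=4,sold=1 ship[2->3]=1 ship[1->2]=1 ship[0->1]=2 prod=2 -> [7 18 1 1]
Step 12: demand=4,sold=1 ship[2->3]=1 ship[1->2]=1 ship[0->1]=2 prod=2 -> [7 19 1 1]
First stockout at step 6

6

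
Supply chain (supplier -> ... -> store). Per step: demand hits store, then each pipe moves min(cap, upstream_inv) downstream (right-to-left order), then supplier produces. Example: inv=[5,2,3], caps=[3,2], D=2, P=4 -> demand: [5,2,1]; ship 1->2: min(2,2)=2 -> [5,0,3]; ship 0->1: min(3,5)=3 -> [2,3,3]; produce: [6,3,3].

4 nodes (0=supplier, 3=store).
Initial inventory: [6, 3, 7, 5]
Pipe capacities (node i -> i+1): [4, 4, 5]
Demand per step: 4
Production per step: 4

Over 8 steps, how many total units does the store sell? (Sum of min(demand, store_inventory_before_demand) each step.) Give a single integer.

Answer: 32

Derivation:
Step 1: sold=4 (running total=4) -> [6 4 5 6]
Step 2: sold=4 (running total=8) -> [6 4 4 7]
Step 3: sold=4 (running total=12) -> [6 4 4 7]
Step 4: sold=4 (running total=16) -> [6 4 4 7]
Step 5: sold=4 (running total=20) -> [6 4 4 7]
Step 6: sold=4 (running total=24) -> [6 4 4 7]
Step 7: sold=4 (running total=28) -> [6 4 4 7]
Step 8: sold=4 (running total=32) -> [6 4 4 7]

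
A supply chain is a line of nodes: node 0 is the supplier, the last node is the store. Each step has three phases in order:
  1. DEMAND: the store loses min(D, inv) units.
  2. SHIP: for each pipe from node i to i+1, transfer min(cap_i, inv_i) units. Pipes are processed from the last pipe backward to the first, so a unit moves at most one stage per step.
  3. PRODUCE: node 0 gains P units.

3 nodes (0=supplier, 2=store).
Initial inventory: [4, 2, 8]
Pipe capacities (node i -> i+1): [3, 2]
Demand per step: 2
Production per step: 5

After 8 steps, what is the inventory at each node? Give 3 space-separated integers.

Step 1: demand=2,sold=2 ship[1->2]=2 ship[0->1]=3 prod=5 -> inv=[6 3 8]
Step 2: demand=2,sold=2 ship[1->2]=2 ship[0->1]=3 prod=5 -> inv=[8 4 8]
Step 3: demand=2,sold=2 ship[1->2]=2 ship[0->1]=3 prod=5 -> inv=[10 5 8]
Step 4: demand=2,sold=2 ship[1->2]=2 ship[0->1]=3 prod=5 -> inv=[12 6 8]
Step 5: demand=2,sold=2 ship[1->2]=2 ship[0->1]=3 prod=5 -> inv=[14 7 8]
Step 6: demand=2,sold=2 ship[1->2]=2 ship[0->1]=3 prod=5 -> inv=[16 8 8]
Step 7: demand=2,sold=2 ship[1->2]=2 ship[0->1]=3 prod=5 -> inv=[18 9 8]
Step 8: demand=2,sold=2 ship[1->2]=2 ship[0->1]=3 prod=5 -> inv=[20 10 8]

20 10 8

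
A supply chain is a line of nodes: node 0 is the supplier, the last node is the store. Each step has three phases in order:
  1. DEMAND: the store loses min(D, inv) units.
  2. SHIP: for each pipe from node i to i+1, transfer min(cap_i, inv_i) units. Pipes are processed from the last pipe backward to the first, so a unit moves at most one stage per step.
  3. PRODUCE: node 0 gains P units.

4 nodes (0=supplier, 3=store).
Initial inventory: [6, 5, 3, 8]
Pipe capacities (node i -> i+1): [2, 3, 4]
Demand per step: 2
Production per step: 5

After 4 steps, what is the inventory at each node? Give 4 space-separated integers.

Step 1: demand=2,sold=2 ship[2->3]=3 ship[1->2]=3 ship[0->1]=2 prod=5 -> inv=[9 4 3 9]
Step 2: demand=2,sold=2 ship[2->3]=3 ship[1->2]=3 ship[0->1]=2 prod=5 -> inv=[12 3 3 10]
Step 3: demand=2,sold=2 ship[2->3]=3 ship[1->2]=3 ship[0->1]=2 prod=5 -> inv=[15 2 3 11]
Step 4: demand=2,sold=2 ship[2->3]=3 ship[1->2]=2 ship[0->1]=2 prod=5 -> inv=[18 2 2 12]

18 2 2 12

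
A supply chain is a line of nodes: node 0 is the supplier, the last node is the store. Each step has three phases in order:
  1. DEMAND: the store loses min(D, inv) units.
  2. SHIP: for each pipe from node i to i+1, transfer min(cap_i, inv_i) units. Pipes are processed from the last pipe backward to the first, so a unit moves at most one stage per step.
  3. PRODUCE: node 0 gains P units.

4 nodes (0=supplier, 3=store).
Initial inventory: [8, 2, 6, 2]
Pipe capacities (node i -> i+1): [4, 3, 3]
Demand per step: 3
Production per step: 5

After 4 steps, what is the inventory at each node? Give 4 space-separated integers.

Step 1: demand=3,sold=2 ship[2->3]=3 ship[1->2]=2 ship[0->1]=4 prod=5 -> inv=[9 4 5 3]
Step 2: demand=3,sold=3 ship[2->3]=3 ship[1->2]=3 ship[0->1]=4 prod=5 -> inv=[10 5 5 3]
Step 3: demand=3,sold=3 ship[2->3]=3 ship[1->2]=3 ship[0->1]=4 prod=5 -> inv=[11 6 5 3]
Step 4: demand=3,sold=3 ship[2->3]=3 ship[1->2]=3 ship[0->1]=4 prod=5 -> inv=[12 7 5 3]

12 7 5 3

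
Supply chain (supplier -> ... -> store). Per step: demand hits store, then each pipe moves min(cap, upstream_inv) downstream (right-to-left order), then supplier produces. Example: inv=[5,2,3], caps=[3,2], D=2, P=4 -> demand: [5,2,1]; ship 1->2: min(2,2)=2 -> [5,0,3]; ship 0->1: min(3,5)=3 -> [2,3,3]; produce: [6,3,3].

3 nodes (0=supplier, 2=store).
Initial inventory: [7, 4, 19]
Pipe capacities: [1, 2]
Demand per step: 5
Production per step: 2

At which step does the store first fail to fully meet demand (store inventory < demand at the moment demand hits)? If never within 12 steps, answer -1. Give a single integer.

Step 1: demand=5,sold=5 ship[1->2]=2 ship[0->1]=1 prod=2 -> [8 3 16]
Step 2: demand=5,sold=5 ship[1->2]=2 ship[0->1]=1 prod=2 -> [9 2 13]
Step 3: demand=5,sold=5 ship[1->2]=2 ship[0->1]=1 prod=2 -> [10 1 10]
Step 4: demand=5,sold=5 ship[1->2]=1 ship[0->1]=1 prod=2 -> [11 1 6]
Step 5: demand=5,sold=5 ship[1->2]=1 ship[0->1]=1 prod=2 -> [12 1 2]
Step 6: demand=5,sold=2 ship[1->2]=1 ship[0->1]=1 prod=2 -> [13 1 1]
Step 7: demand=5,sold=1 ship[1->2]=1 ship[0->1]=1 prod=2 -> [14 1 1]
Step 8: demand=5,sold=1 ship[1->2]=1 ship[0->1]=1 prod=2 -> [15 1 1]
Step 9: demand=5,sold=1 ship[1->2]=1 ship[0->1]=1 prod=2 -> [16 1 1]
Step 10: demand=5,sold=1 ship[1->2]=1 ship[0->1]=1 prod=2 -> [17 1 1]
Step 11: demand=5,sold=1 ship[1->2]=1 ship[0->1]=1 prod=2 -> [18 1 1]
Step 12: demand=5,sold=1 ship[1->2]=1 ship[0->1]=1 prod=2 -> [19 1 1]
First stockout at step 6

6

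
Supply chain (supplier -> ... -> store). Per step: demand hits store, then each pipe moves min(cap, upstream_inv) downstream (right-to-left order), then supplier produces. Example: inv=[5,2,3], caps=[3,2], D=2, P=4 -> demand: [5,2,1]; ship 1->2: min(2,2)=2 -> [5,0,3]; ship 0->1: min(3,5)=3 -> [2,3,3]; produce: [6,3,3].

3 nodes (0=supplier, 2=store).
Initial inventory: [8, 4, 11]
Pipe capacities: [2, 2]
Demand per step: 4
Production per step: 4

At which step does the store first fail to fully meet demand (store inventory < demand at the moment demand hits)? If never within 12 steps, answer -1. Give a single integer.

Step 1: demand=4,sold=4 ship[1->2]=2 ship[0->1]=2 prod=4 -> [10 4 9]
Step 2: demand=4,sold=4 ship[1->2]=2 ship[0->1]=2 prod=4 -> [12 4 7]
Step 3: demand=4,sold=4 ship[1->2]=2 ship[0->1]=2 prod=4 -> [14 4 5]
Step 4: demand=4,sold=4 ship[1->2]=2 ship[0->1]=2 prod=4 -> [16 4 3]
Step 5: demand=4,sold=3 ship[1->2]=2 ship[0->1]=2 prod=4 -> [18 4 2]
Step 6: demand=4,sold=2 ship[1->2]=2 ship[0->1]=2 prod=4 -> [20 4 2]
Step 7: demand=4,sold=2 ship[1->2]=2 ship[0->1]=2 prod=4 -> [22 4 2]
Step 8: demand=4,sold=2 ship[1->2]=2 ship[0->1]=2 prod=4 -> [24 4 2]
Step 9: demand=4,sold=2 ship[1->2]=2 ship[0->1]=2 prod=4 -> [26 4 2]
Step 10: demand=4,sold=2 ship[1->2]=2 ship[0->1]=2 prod=4 -> [28 4 2]
Step 11: demand=4,sold=2 ship[1->2]=2 ship[0->1]=2 prod=4 -> [30 4 2]
Step 12: demand=4,sold=2 ship[1->2]=2 ship[0->1]=2 prod=4 -> [32 4 2]
First stockout at step 5

5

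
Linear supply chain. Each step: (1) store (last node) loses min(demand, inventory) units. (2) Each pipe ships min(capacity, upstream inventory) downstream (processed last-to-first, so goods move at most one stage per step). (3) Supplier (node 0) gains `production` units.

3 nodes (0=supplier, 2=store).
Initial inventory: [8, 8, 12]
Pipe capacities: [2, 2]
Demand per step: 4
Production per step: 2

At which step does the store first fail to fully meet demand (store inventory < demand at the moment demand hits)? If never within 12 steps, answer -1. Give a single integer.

Step 1: demand=4,sold=4 ship[1->2]=2 ship[0->1]=2 prod=2 -> [8 8 10]
Step 2: demand=4,sold=4 ship[1->2]=2 ship[0->1]=2 prod=2 -> [8 8 8]
Step 3: demand=4,sold=4 ship[1->2]=2 ship[0->1]=2 prod=2 -> [8 8 6]
Step 4: demand=4,sold=4 ship[1->2]=2 ship[0->1]=2 prod=2 -> [8 8 4]
Step 5: demand=4,sold=4 ship[1->2]=2 ship[0->1]=2 prod=2 -> [8 8 2]
Step 6: demand=4,sold=2 ship[1->2]=2 ship[0->1]=2 prod=2 -> [8 8 2]
Step 7: demand=4,sold=2 ship[1->2]=2 ship[0->1]=2 prod=2 -> [8 8 2]
Step 8: demand=4,sold=2 ship[1->2]=2 ship[0->1]=2 prod=2 -> [8 8 2]
Step 9: demand=4,sold=2 ship[1->2]=2 ship[0->1]=2 prod=2 -> [8 8 2]
Step 10: demand=4,sold=2 ship[1->2]=2 ship[0->1]=2 prod=2 -> [8 8 2]
Step 11: demand=4,sold=2 ship[1->2]=2 ship[0->1]=2 prod=2 -> [8 8 2]
Step 12: demand=4,sold=2 ship[1->2]=2 ship[0->1]=2 prod=2 -> [8 8 2]
First stockout at step 6

6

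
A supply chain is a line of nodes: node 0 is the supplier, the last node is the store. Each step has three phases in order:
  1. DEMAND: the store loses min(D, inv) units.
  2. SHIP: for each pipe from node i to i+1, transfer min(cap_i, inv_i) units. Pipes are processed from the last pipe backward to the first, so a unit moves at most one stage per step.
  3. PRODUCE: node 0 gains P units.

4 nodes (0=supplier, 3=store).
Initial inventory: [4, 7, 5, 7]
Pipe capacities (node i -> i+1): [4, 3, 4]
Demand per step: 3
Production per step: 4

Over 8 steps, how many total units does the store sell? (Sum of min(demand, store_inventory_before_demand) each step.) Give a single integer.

Answer: 24

Derivation:
Step 1: sold=3 (running total=3) -> [4 8 4 8]
Step 2: sold=3 (running total=6) -> [4 9 3 9]
Step 3: sold=3 (running total=9) -> [4 10 3 9]
Step 4: sold=3 (running total=12) -> [4 11 3 9]
Step 5: sold=3 (running total=15) -> [4 12 3 9]
Step 6: sold=3 (running total=18) -> [4 13 3 9]
Step 7: sold=3 (running total=21) -> [4 14 3 9]
Step 8: sold=3 (running total=24) -> [4 15 3 9]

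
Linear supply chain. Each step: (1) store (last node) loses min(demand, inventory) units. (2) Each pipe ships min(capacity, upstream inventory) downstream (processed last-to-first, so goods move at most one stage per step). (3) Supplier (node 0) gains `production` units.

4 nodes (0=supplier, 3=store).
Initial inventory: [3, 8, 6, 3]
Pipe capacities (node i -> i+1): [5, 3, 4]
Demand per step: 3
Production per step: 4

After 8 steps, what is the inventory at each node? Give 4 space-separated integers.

Step 1: demand=3,sold=3 ship[2->3]=4 ship[1->2]=3 ship[0->1]=3 prod=4 -> inv=[4 8 5 4]
Step 2: demand=3,sold=3 ship[2->3]=4 ship[1->2]=3 ship[0->1]=4 prod=4 -> inv=[4 9 4 5]
Step 3: demand=3,sold=3 ship[2->3]=4 ship[1->2]=3 ship[0->1]=4 prod=4 -> inv=[4 10 3 6]
Step 4: demand=3,sold=3 ship[2->3]=3 ship[1->2]=3 ship[0->1]=4 prod=4 -> inv=[4 11 3 6]
Step 5: demand=3,sold=3 ship[2->3]=3 ship[1->2]=3 ship[0->1]=4 prod=4 -> inv=[4 12 3 6]
Step 6: demand=3,sold=3 ship[2->3]=3 ship[1->2]=3 ship[0->1]=4 prod=4 -> inv=[4 13 3 6]
Step 7: demand=3,sold=3 ship[2->3]=3 ship[1->2]=3 ship[0->1]=4 prod=4 -> inv=[4 14 3 6]
Step 8: demand=3,sold=3 ship[2->3]=3 ship[1->2]=3 ship[0->1]=4 prod=4 -> inv=[4 15 3 6]

4 15 3 6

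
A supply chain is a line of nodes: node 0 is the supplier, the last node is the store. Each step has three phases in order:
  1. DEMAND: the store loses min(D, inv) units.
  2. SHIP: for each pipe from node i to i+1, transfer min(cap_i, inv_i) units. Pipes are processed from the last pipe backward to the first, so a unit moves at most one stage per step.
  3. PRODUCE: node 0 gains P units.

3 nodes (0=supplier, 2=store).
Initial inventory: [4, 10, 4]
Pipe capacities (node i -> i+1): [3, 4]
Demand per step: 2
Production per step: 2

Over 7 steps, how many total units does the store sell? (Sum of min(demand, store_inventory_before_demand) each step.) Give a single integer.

Answer: 14

Derivation:
Step 1: sold=2 (running total=2) -> [3 9 6]
Step 2: sold=2 (running total=4) -> [2 8 8]
Step 3: sold=2 (running total=6) -> [2 6 10]
Step 4: sold=2 (running total=8) -> [2 4 12]
Step 5: sold=2 (running total=10) -> [2 2 14]
Step 6: sold=2 (running total=12) -> [2 2 14]
Step 7: sold=2 (running total=14) -> [2 2 14]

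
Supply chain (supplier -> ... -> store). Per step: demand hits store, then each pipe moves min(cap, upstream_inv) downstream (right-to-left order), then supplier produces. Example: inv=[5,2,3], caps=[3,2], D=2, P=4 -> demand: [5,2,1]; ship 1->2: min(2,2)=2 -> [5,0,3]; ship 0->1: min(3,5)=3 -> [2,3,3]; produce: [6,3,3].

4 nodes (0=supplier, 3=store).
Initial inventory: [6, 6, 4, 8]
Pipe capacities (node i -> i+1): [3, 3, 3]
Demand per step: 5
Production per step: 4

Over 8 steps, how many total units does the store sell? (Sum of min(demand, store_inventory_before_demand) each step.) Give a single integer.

Step 1: sold=5 (running total=5) -> [7 6 4 6]
Step 2: sold=5 (running total=10) -> [8 6 4 4]
Step 3: sold=4 (running total=14) -> [9 6 4 3]
Step 4: sold=3 (running total=17) -> [10 6 4 3]
Step 5: sold=3 (running total=20) -> [11 6 4 3]
Step 6: sold=3 (running total=23) -> [12 6 4 3]
Step 7: sold=3 (running total=26) -> [13 6 4 3]
Step 8: sold=3 (running total=29) -> [14 6 4 3]

Answer: 29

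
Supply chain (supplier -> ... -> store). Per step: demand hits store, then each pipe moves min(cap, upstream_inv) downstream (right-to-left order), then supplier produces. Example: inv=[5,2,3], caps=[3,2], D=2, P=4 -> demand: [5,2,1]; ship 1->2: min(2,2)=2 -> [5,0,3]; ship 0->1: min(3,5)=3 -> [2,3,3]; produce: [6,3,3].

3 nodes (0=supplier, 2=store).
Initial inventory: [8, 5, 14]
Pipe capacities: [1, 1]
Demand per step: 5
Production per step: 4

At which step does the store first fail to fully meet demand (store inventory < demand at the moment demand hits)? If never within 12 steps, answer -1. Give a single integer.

Step 1: demand=5,sold=5 ship[1->2]=1 ship[0->1]=1 prod=4 -> [11 5 10]
Step 2: demand=5,sold=5 ship[1->2]=1 ship[0->1]=1 prod=4 -> [14 5 6]
Step 3: demand=5,sold=5 ship[1->2]=1 ship[0->1]=1 prod=4 -> [17 5 2]
Step 4: demand=5,sold=2 ship[1->2]=1 ship[0->1]=1 prod=4 -> [20 5 1]
Step 5: demand=5,sold=1 ship[1->2]=1 ship[0->1]=1 prod=4 -> [23 5 1]
Step 6: demand=5,sold=1 ship[1->2]=1 ship[0->1]=1 prod=4 -> [26 5 1]
Step 7: demand=5,sold=1 ship[1->2]=1 ship[0->1]=1 prod=4 -> [29 5 1]
Step 8: demand=5,sold=1 ship[1->2]=1 ship[0->1]=1 prod=4 -> [32 5 1]
Step 9: demand=5,sold=1 ship[1->2]=1 ship[0->1]=1 prod=4 -> [35 5 1]
Step 10: demand=5,sold=1 ship[1->2]=1 ship[0->1]=1 prod=4 -> [38 5 1]
Step 11: demand=5,sold=1 ship[1->2]=1 ship[0->1]=1 prod=4 -> [41 5 1]
Step 12: demand=5,sold=1 ship[1->2]=1 ship[0->1]=1 prod=4 -> [44 5 1]
First stockout at step 4

4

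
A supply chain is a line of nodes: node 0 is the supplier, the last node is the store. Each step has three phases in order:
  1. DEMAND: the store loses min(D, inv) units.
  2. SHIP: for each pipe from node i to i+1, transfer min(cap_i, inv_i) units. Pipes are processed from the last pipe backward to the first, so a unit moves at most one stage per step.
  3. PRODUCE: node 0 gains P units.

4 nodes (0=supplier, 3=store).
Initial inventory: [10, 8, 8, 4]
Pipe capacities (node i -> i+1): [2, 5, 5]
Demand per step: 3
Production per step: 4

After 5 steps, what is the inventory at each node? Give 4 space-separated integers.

Step 1: demand=3,sold=3 ship[2->3]=5 ship[1->2]=5 ship[0->1]=2 prod=4 -> inv=[12 5 8 6]
Step 2: demand=3,sold=3 ship[2->3]=5 ship[1->2]=5 ship[0->1]=2 prod=4 -> inv=[14 2 8 8]
Step 3: demand=3,sold=3 ship[2->3]=5 ship[1->2]=2 ship[0->1]=2 prod=4 -> inv=[16 2 5 10]
Step 4: demand=3,sold=3 ship[2->3]=5 ship[1->2]=2 ship[0->1]=2 prod=4 -> inv=[18 2 2 12]
Step 5: demand=3,sold=3 ship[2->3]=2 ship[1->2]=2 ship[0->1]=2 prod=4 -> inv=[20 2 2 11]

20 2 2 11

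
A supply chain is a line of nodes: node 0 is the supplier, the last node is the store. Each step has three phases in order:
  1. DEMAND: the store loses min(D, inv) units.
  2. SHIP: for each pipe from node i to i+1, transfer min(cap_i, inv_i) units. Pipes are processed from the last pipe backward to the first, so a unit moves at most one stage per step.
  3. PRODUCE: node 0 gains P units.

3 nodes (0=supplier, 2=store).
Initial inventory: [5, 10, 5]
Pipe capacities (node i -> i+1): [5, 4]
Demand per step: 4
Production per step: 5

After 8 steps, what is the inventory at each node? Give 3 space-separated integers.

Step 1: demand=4,sold=4 ship[1->2]=4 ship[0->1]=5 prod=5 -> inv=[5 11 5]
Step 2: demand=4,sold=4 ship[1->2]=4 ship[0->1]=5 prod=5 -> inv=[5 12 5]
Step 3: demand=4,sold=4 ship[1->2]=4 ship[0->1]=5 prod=5 -> inv=[5 13 5]
Step 4: demand=4,sold=4 ship[1->2]=4 ship[0->1]=5 prod=5 -> inv=[5 14 5]
Step 5: demand=4,sold=4 ship[1->2]=4 ship[0->1]=5 prod=5 -> inv=[5 15 5]
Step 6: demand=4,sold=4 ship[1->2]=4 ship[0->1]=5 prod=5 -> inv=[5 16 5]
Step 7: demand=4,sold=4 ship[1->2]=4 ship[0->1]=5 prod=5 -> inv=[5 17 5]
Step 8: demand=4,sold=4 ship[1->2]=4 ship[0->1]=5 prod=5 -> inv=[5 18 5]

5 18 5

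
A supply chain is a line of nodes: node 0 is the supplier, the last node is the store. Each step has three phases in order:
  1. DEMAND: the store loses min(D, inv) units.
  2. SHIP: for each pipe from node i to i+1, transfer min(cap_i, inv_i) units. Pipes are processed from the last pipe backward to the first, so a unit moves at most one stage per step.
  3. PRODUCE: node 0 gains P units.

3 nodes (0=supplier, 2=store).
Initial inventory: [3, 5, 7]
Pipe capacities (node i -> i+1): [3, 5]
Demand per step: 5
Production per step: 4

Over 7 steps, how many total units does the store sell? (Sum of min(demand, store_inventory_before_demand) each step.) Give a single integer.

Answer: 27

Derivation:
Step 1: sold=5 (running total=5) -> [4 3 7]
Step 2: sold=5 (running total=10) -> [5 3 5]
Step 3: sold=5 (running total=15) -> [6 3 3]
Step 4: sold=3 (running total=18) -> [7 3 3]
Step 5: sold=3 (running total=21) -> [8 3 3]
Step 6: sold=3 (running total=24) -> [9 3 3]
Step 7: sold=3 (running total=27) -> [10 3 3]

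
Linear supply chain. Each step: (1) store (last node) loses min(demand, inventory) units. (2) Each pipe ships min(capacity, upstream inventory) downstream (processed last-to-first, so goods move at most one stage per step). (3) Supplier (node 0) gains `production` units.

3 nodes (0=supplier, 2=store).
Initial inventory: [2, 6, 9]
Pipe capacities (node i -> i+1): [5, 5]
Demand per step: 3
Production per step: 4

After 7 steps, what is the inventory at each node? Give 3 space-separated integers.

Step 1: demand=3,sold=3 ship[1->2]=5 ship[0->1]=2 prod=4 -> inv=[4 3 11]
Step 2: demand=3,sold=3 ship[1->2]=3 ship[0->1]=4 prod=4 -> inv=[4 4 11]
Step 3: demand=3,sold=3 ship[1->2]=4 ship[0->1]=4 prod=4 -> inv=[4 4 12]
Step 4: demand=3,sold=3 ship[1->2]=4 ship[0->1]=4 prod=4 -> inv=[4 4 13]
Step 5: demand=3,sold=3 ship[1->2]=4 ship[0->1]=4 prod=4 -> inv=[4 4 14]
Step 6: demand=3,sold=3 ship[1->2]=4 ship[0->1]=4 prod=4 -> inv=[4 4 15]
Step 7: demand=3,sold=3 ship[1->2]=4 ship[0->1]=4 prod=4 -> inv=[4 4 16]

4 4 16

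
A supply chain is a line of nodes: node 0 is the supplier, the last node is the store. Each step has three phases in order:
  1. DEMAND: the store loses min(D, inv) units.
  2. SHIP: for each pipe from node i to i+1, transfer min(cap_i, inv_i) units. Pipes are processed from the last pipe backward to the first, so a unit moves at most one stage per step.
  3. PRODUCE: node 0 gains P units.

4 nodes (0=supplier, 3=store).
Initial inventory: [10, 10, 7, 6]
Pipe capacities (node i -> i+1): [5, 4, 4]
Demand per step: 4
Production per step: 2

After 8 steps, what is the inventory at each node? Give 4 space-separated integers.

Step 1: demand=4,sold=4 ship[2->3]=4 ship[1->2]=4 ship[0->1]=5 prod=2 -> inv=[7 11 7 6]
Step 2: demand=4,sold=4 ship[2->3]=4 ship[1->2]=4 ship[0->1]=5 prod=2 -> inv=[4 12 7 6]
Step 3: demand=4,sold=4 ship[2->3]=4 ship[1->2]=4 ship[0->1]=4 prod=2 -> inv=[2 12 7 6]
Step 4: demand=4,sold=4 ship[2->3]=4 ship[1->2]=4 ship[0->1]=2 prod=2 -> inv=[2 10 7 6]
Step 5: demand=4,sold=4 ship[2->3]=4 ship[1->2]=4 ship[0->1]=2 prod=2 -> inv=[2 8 7 6]
Step 6: demand=4,sold=4 ship[2->3]=4 ship[1->2]=4 ship[0->1]=2 prod=2 -> inv=[2 6 7 6]
Step 7: demand=4,sold=4 ship[2->3]=4 ship[1->2]=4 ship[0->1]=2 prod=2 -> inv=[2 4 7 6]
Step 8: demand=4,sold=4 ship[2->3]=4 ship[1->2]=4 ship[0->1]=2 prod=2 -> inv=[2 2 7 6]

2 2 7 6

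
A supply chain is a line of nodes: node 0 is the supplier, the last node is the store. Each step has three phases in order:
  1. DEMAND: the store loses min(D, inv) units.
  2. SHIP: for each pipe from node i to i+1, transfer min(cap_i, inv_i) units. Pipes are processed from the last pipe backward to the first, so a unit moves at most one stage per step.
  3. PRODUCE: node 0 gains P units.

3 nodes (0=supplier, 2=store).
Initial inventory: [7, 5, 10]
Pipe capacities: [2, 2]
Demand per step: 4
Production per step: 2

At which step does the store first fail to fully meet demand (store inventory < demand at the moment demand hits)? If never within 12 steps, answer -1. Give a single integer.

Step 1: demand=4,sold=4 ship[1->2]=2 ship[0->1]=2 prod=2 -> [7 5 8]
Step 2: demand=4,sold=4 ship[1->2]=2 ship[0->1]=2 prod=2 -> [7 5 6]
Step 3: demand=4,sold=4 ship[1->2]=2 ship[0->1]=2 prod=2 -> [7 5 4]
Step 4: demand=4,sold=4 ship[1->2]=2 ship[0->1]=2 prod=2 -> [7 5 2]
Step 5: demand=4,sold=2 ship[1->2]=2 ship[0->1]=2 prod=2 -> [7 5 2]
Step 6: demand=4,sold=2 ship[1->2]=2 ship[0->1]=2 prod=2 -> [7 5 2]
Step 7: demand=4,sold=2 ship[1->2]=2 ship[0->1]=2 prod=2 -> [7 5 2]
Step 8: demand=4,sold=2 ship[1->2]=2 ship[0->1]=2 prod=2 -> [7 5 2]
Step 9: demand=4,sold=2 ship[1->2]=2 ship[0->1]=2 prod=2 -> [7 5 2]
Step 10: demand=4,sold=2 ship[1->2]=2 ship[0->1]=2 prod=2 -> [7 5 2]
Step 11: demand=4,sold=2 ship[1->2]=2 ship[0->1]=2 prod=2 -> [7 5 2]
Step 12: demand=4,sold=2 ship[1->2]=2 ship[0->1]=2 prod=2 -> [7 5 2]
First stockout at step 5

5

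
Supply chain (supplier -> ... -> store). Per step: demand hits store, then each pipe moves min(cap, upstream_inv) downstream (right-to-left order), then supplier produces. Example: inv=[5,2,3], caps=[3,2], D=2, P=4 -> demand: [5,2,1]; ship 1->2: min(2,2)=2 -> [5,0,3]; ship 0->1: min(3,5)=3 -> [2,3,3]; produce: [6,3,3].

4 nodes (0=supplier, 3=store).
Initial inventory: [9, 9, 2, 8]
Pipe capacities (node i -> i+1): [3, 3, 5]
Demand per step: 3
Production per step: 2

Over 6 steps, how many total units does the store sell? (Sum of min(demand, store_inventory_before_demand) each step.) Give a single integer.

Answer: 18

Derivation:
Step 1: sold=3 (running total=3) -> [8 9 3 7]
Step 2: sold=3 (running total=6) -> [7 9 3 7]
Step 3: sold=3 (running total=9) -> [6 9 3 7]
Step 4: sold=3 (running total=12) -> [5 9 3 7]
Step 5: sold=3 (running total=15) -> [4 9 3 7]
Step 6: sold=3 (running total=18) -> [3 9 3 7]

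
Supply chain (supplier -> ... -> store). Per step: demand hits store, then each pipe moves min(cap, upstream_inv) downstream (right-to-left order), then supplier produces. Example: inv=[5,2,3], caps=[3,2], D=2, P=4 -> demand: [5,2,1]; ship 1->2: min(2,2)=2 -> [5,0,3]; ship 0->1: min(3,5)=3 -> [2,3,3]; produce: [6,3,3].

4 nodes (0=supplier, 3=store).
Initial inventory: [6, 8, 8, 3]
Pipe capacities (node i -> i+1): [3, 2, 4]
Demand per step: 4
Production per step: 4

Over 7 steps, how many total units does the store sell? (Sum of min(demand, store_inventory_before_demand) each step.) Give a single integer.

Answer: 21

Derivation:
Step 1: sold=3 (running total=3) -> [7 9 6 4]
Step 2: sold=4 (running total=7) -> [8 10 4 4]
Step 3: sold=4 (running total=11) -> [9 11 2 4]
Step 4: sold=4 (running total=15) -> [10 12 2 2]
Step 5: sold=2 (running total=17) -> [11 13 2 2]
Step 6: sold=2 (running total=19) -> [12 14 2 2]
Step 7: sold=2 (running total=21) -> [13 15 2 2]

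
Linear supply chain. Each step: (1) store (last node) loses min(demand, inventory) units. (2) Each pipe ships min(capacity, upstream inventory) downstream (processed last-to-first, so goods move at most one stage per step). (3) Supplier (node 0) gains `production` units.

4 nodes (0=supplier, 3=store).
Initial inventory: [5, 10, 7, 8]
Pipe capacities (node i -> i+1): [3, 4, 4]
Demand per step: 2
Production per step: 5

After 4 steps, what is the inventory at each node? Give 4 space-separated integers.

Step 1: demand=2,sold=2 ship[2->3]=4 ship[1->2]=4 ship[0->1]=3 prod=5 -> inv=[7 9 7 10]
Step 2: demand=2,sold=2 ship[2->3]=4 ship[1->2]=4 ship[0->1]=3 prod=5 -> inv=[9 8 7 12]
Step 3: demand=2,sold=2 ship[2->3]=4 ship[1->2]=4 ship[0->1]=3 prod=5 -> inv=[11 7 7 14]
Step 4: demand=2,sold=2 ship[2->3]=4 ship[1->2]=4 ship[0->1]=3 prod=5 -> inv=[13 6 7 16]

13 6 7 16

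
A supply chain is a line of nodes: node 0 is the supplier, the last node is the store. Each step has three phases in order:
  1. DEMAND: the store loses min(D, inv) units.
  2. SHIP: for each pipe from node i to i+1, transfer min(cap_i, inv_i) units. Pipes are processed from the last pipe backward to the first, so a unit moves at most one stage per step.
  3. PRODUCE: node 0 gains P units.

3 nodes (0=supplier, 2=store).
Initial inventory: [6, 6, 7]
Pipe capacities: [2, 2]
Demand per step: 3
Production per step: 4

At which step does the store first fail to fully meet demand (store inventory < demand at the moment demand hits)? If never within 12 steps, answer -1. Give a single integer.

Step 1: demand=3,sold=3 ship[1->2]=2 ship[0->1]=2 prod=4 -> [8 6 6]
Step 2: demand=3,sold=3 ship[1->2]=2 ship[0->1]=2 prod=4 -> [10 6 5]
Step 3: demand=3,sold=3 ship[1->2]=2 ship[0->1]=2 prod=4 -> [12 6 4]
Step 4: demand=3,sold=3 ship[1->2]=2 ship[0->1]=2 prod=4 -> [14 6 3]
Step 5: demand=3,sold=3 ship[1->2]=2 ship[0->1]=2 prod=4 -> [16 6 2]
Step 6: demand=3,sold=2 ship[1->2]=2 ship[0->1]=2 prod=4 -> [18 6 2]
Step 7: demand=3,sold=2 ship[1->2]=2 ship[0->1]=2 prod=4 -> [20 6 2]
Step 8: demand=3,sold=2 ship[1->2]=2 ship[0->1]=2 prod=4 -> [22 6 2]
Step 9: demand=3,sold=2 ship[1->2]=2 ship[0->1]=2 prod=4 -> [24 6 2]
Step 10: demand=3,sold=2 ship[1->2]=2 ship[0->1]=2 prod=4 -> [26 6 2]
Step 11: demand=3,sold=2 ship[1->2]=2 ship[0->1]=2 prod=4 -> [28 6 2]
Step 12: demand=3,sold=2 ship[1->2]=2 ship[0->1]=2 prod=4 -> [30 6 2]
First stockout at step 6

6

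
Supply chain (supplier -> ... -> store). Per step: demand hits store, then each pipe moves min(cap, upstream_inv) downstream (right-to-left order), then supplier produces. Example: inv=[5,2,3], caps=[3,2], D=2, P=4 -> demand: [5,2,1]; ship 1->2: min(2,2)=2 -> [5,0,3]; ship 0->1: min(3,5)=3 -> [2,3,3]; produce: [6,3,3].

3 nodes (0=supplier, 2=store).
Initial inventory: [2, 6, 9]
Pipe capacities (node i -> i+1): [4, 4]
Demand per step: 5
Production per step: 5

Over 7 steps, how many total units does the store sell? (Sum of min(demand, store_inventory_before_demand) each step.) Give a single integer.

Step 1: sold=5 (running total=5) -> [5 4 8]
Step 2: sold=5 (running total=10) -> [6 4 7]
Step 3: sold=5 (running total=15) -> [7 4 6]
Step 4: sold=5 (running total=20) -> [8 4 5]
Step 5: sold=5 (running total=25) -> [9 4 4]
Step 6: sold=4 (running total=29) -> [10 4 4]
Step 7: sold=4 (running total=33) -> [11 4 4]

Answer: 33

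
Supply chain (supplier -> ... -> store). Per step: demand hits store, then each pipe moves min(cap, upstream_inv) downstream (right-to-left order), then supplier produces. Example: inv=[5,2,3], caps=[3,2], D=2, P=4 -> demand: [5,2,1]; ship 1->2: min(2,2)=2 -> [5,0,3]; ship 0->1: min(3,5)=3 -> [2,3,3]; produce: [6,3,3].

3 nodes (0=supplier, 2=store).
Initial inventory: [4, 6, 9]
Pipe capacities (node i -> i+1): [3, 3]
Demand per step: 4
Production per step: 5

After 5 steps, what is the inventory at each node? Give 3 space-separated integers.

Step 1: demand=4,sold=4 ship[1->2]=3 ship[0->1]=3 prod=5 -> inv=[6 6 8]
Step 2: demand=4,sold=4 ship[1->2]=3 ship[0->1]=3 prod=5 -> inv=[8 6 7]
Step 3: demand=4,sold=4 ship[1->2]=3 ship[0->1]=3 prod=5 -> inv=[10 6 6]
Step 4: demand=4,sold=4 ship[1->2]=3 ship[0->1]=3 prod=5 -> inv=[12 6 5]
Step 5: demand=4,sold=4 ship[1->2]=3 ship[0->1]=3 prod=5 -> inv=[14 6 4]

14 6 4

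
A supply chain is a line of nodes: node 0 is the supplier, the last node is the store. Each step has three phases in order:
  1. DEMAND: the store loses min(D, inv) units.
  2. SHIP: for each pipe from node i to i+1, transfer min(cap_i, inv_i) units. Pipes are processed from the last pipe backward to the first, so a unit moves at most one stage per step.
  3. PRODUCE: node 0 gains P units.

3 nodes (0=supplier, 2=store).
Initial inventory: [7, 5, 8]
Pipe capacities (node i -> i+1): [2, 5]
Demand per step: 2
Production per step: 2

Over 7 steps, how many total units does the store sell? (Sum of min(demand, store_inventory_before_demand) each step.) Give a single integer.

Answer: 14

Derivation:
Step 1: sold=2 (running total=2) -> [7 2 11]
Step 2: sold=2 (running total=4) -> [7 2 11]
Step 3: sold=2 (running total=6) -> [7 2 11]
Step 4: sold=2 (running total=8) -> [7 2 11]
Step 5: sold=2 (running total=10) -> [7 2 11]
Step 6: sold=2 (running total=12) -> [7 2 11]
Step 7: sold=2 (running total=14) -> [7 2 11]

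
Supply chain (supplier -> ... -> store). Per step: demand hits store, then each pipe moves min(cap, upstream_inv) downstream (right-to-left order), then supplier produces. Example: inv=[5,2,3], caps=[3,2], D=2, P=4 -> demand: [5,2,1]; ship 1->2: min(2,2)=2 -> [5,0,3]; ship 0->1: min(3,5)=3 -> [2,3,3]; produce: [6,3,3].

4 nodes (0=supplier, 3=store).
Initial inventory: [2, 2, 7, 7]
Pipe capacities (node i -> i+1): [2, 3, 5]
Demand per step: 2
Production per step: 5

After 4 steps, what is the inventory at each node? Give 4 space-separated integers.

Step 1: demand=2,sold=2 ship[2->3]=5 ship[1->2]=2 ship[0->1]=2 prod=5 -> inv=[5 2 4 10]
Step 2: demand=2,sold=2 ship[2->3]=4 ship[1->2]=2 ship[0->1]=2 prod=5 -> inv=[8 2 2 12]
Step 3: demand=2,sold=2 ship[2->3]=2 ship[1->2]=2 ship[0->1]=2 prod=5 -> inv=[11 2 2 12]
Step 4: demand=2,sold=2 ship[2->3]=2 ship[1->2]=2 ship[0->1]=2 prod=5 -> inv=[14 2 2 12]

14 2 2 12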